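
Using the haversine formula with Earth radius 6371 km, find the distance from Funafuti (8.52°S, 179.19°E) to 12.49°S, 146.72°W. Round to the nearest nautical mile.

Δλ = -146.72 − 179.19 = -325.91°; wrapped into (−180°, 180°]: 34.09°.
Δφ = -12.49 − -8.52 = -3.97°.
a = sin²(Δφ/2) + cos φ₁ · cos φ₂ · sin²(Δλ/2) = 0.084162.
c = 2·atan2(√a, √(1−a)) = 0.58868 rad → d = 6371·c ≈ 3750.45 km ≈ 2025.08 nmi.

2025 nmi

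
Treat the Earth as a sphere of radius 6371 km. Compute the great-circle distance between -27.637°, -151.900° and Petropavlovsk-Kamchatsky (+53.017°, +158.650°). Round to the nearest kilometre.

10161 km

Δλ = 158.650 − -151.900 = 310.550°; wrapped into (−180°, 180°]: -49.450°.
Δφ = 53.017 − -27.637 = 80.654°.
a = sin²(Δφ/2) + cos φ₁ · cos φ₂ · sin²(Δλ/2) = 0.512037.
c = 2·atan2(√a, √(1−a)) = 1.59487 rad → d = 6371·c ≈ 10160.93 km.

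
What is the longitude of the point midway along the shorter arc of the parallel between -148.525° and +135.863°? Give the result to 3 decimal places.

+173.669°

Signed shortest Δλ from -148.525° to +135.863° is -75.612°.
Midpoint longitude = -148.525° + (-75.612°)/2 = -148.525° − 37.806° = -186.331°.
Normalise into (−180°, 180°]: +173.669°.
(The naïve average (-148.525 + +135.863)/2 = -6.331° is on the wrong side of the globe.)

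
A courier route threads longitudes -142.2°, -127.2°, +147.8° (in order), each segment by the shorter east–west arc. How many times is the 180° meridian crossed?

Leg 1: -142.2° → -127.2°, shortest Δλ = 15.0° (east) — does not cross 180°.
Leg 2: -127.2° → +147.8°, shortest Δλ = -85.0° (west) — crosses 180°.
Total crossings: 1.

1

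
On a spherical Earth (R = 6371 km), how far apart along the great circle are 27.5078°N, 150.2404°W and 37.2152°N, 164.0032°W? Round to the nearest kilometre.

Δλ = -164.0032 − -150.2404 = -13.7628°.
Δφ = 37.2152 − 27.5078 = 9.7074°.
a = sin²(Δφ/2) + cos φ₁ · cos φ₂ · sin²(Δλ/2) = 0.017299.
c = 2·atan2(√a, √(1−a)) = 0.26382 rad → d = 6371·c ≈ 1680.77 km.

1681 km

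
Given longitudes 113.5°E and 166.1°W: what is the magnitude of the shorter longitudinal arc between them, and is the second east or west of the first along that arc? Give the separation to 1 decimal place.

80.4° east

Raw difference: -166.1 − 113.5 = -279.6°.
Normalise into (−180°, 180°]: -279.6° + 360° = 80.4°.
Positive ⇒ the second point lies to the east; separation 80.4°.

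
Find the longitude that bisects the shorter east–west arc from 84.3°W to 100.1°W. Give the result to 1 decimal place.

Signed shortest Δλ from -84.3° to -100.1° is -15.8°.
Midpoint longitude = -84.3° + (-15.8°)/2 = -84.3° − 7.9° = -92.2°.

92.2°W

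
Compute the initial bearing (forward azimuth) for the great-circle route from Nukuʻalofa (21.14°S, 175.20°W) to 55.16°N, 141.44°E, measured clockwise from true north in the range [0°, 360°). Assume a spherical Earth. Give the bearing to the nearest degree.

337°

Δλ = 141.44 − -175.20 = 316.64°; wrapped into (−180°, 180°]: -43.36°.
θ = atan2( sin Δλ · cos φ₂ , cos φ₁ · sin φ₂ − sin φ₁ · cos φ₂ · cos Δλ )
  = atan2(-0.39223, 0.91531) = -23.196° → normalised to [0°, 360°): 336.804°.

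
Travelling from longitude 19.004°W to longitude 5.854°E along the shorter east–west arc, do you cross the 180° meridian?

No

Signed shortest Δλ = ((5.854 − -19.004 + 180) mod 360) − 180 = 24.858°.
Going east by 24.858° from -19.004° reaches +5.854° without touching 180°.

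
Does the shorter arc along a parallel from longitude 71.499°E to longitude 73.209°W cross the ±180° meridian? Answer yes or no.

No

Signed shortest Δλ = ((-73.209 − 71.499 + 180) mod 360) − 180 = -144.708°.
Going west by 144.708° from +71.499° reaches -73.209° without touching 180°.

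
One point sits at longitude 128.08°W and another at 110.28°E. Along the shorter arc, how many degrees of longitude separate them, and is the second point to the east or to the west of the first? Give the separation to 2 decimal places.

121.64° west

Raw difference: 110.28 − -128.08 = 238.36°.
Normalise into (−180°, 180°]: 238.36° − 360° = -121.64°.
Negative ⇒ the second point lies to the west; separation 121.64°.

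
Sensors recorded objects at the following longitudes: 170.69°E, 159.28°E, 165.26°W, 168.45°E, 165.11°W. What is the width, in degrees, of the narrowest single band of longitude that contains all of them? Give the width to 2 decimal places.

Sort the longitudes: -165.26°, -165.11°, +159.28°, +168.45°, +170.69°.
Eastward gaps between consecutive values (wrapping around): 0.15°, 324.39°, 9.17°, 2.24°, 24.05°.
Largest gap = 324.39° ⇒ minimal covering band is its complement: 360° − 324.39° = 35.61°.
Band runs from +159.28° eastward to -165.11°, crossing the antimeridian.

35.61°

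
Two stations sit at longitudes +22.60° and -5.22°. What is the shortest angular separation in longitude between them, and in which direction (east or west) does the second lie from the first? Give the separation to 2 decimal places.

Raw difference: -5.22 − 22.60 = -27.82°.
Normalise into (−180°, 180°]: -27.82° stays -27.82°.
Negative ⇒ the second point lies to the west; separation 27.82°.

27.82° west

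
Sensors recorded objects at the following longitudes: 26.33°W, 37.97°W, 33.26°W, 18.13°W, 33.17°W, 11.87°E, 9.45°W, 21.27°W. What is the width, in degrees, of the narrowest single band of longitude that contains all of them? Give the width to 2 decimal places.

Sort the longitudes: -37.97°, -33.26°, -33.17°, -26.33°, -21.27°, -18.13°, -9.45°, +11.87°.
Eastward gaps between consecutive values (wrapping around): 4.71°, 0.09°, 6.84°, 5.06°, 3.14°, 8.68°, 21.32°, 310.16°.
Largest gap = 310.16° ⇒ minimal covering band is its complement: 360° − 310.16° = 49.84°.
Band runs from -37.97° eastward to +11.87°.

49.84°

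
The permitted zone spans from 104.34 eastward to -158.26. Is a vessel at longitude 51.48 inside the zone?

Band width going east from +104.34° to -158.26°: ((-158.26 − 104.34) mod 360) = 97.40°.
Offset of +51.48° east of the west edge: ((51.48 − 104.34) mod 360) = 307.14°.
307.14° > 97.40° ⇒ outside.

No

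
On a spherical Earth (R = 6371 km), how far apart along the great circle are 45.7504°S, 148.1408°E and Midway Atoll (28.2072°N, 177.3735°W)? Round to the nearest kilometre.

8930 km

Δλ = -177.3735 − 148.1408 = -325.5143°; wrapped into (−180°, 180°]: 34.4857°.
Δφ = 28.2072 − -45.7504 = 73.9576°.
a = sin²(Δφ/2) + cos φ₁ · cos φ₂ · sin²(Δλ/2) = 0.415856.
c = 2·atan2(√a, √(1−a)) = 1.40170 rad → d = 6371·c ≈ 8930.26 km.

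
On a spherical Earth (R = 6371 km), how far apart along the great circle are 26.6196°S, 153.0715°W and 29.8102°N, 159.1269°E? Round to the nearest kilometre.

8078 km

Δλ = 159.1269 − -153.0715 = 312.1984°; wrapped into (−180°, 180°]: -47.8016°.
Δφ = 29.8102 − -26.6196 = 56.4298°.
a = sin²(Δφ/2) + cos φ₁ · cos φ₂ · sin²(Δλ/2) = 0.350853.
c = 2·atan2(√a, √(1−a)) = 1.26789 rad → d = 6371·c ≈ 8077.73 km.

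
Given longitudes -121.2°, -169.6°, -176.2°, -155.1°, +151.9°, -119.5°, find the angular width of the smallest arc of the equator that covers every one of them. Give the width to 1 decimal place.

88.6°

Sort the longitudes: -176.2°, -169.6°, -155.1°, -121.2°, -119.5°, +151.9°.
Eastward gaps between consecutive values (wrapping around): 6.6°, 14.5°, 33.9°, 1.7°, 271.4°, 31.9°.
Largest gap = 271.4° ⇒ minimal covering band is its complement: 360° − 271.4° = 88.6°.
Band runs from +151.9° eastward to -119.5°, crossing the antimeridian.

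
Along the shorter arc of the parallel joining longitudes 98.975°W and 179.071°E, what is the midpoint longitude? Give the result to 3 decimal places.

139.952°W

Signed shortest Δλ from -98.975° to +179.071° is -81.954°.
Midpoint longitude = -98.975° + (-81.954°)/2 = -98.975° − 40.977° = -139.952°.
(The naïve average (-98.975 + +179.071)/2 = 40.048° is on the wrong side of the globe.)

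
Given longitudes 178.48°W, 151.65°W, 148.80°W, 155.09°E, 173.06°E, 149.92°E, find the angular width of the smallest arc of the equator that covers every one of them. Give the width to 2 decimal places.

Sort the longitudes: -178.48°, -151.65°, -148.80°, +149.92°, +155.09°, +173.06°.
Eastward gaps between consecutive values (wrapping around): 26.83°, 2.85°, 298.72°, 5.17°, 17.97°, 8.46°.
Largest gap = 298.72° ⇒ minimal covering band is its complement: 360° − 298.72° = 61.28°.
Band runs from +149.92° eastward to -148.80°, crossing the antimeridian.

61.28°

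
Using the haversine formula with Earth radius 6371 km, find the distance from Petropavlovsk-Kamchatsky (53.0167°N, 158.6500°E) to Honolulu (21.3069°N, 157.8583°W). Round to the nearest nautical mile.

2751 nmi

Δλ = -157.8583 − 158.6500 = -316.5083°; wrapped into (−180°, 180°]: 43.4917°.
Δφ = 21.3069 − 53.0167 = -31.7098°.
a = sin²(Δφ/2) + cos φ₁ · cos φ₂ · sin²(Δλ/2) = 0.151570.
c = 2·atan2(√a, √(1−a)) = 0.79979 rad → d = 6371·c ≈ 5095.44 km ≈ 2751.32 nmi.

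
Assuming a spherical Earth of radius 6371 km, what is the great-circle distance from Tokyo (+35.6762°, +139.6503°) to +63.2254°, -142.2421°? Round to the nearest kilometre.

5939 km

Δλ = -142.2421 − 139.6503 = -281.8924°; wrapped into (−180°, 180°]: 78.1076°.
Δφ = 63.2254 − 35.6762 = 27.5492°.
a = sin²(Δφ/2) + cos φ₁ · cos φ₂ · sin²(Δλ/2) = 0.201957.
c = 2·atan2(√a, √(1−a)) = 0.93218 rad → d = 6371·c ≈ 5938.91 km.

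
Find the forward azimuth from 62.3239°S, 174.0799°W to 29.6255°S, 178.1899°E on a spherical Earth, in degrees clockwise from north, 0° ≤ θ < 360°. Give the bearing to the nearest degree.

348°

Δλ = 178.1899 − -174.0799 = 352.2698°; wrapped into (−180°, 180°]: -7.7302°.
θ = atan2( sin Δλ · cos φ₂ , cos φ₁ · sin φ₂ − sin φ₁ · cos φ₂ · cos Δλ )
  = atan2(-0.11692, 0.53322) = -12.368° → normalised to [0°, 360°): 347.632°.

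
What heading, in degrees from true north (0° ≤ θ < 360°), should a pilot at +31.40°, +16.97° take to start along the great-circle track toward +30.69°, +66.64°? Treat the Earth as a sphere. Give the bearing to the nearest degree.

77°

Δλ = 66.64 − 16.97 = 49.67°.
θ = atan2( sin Δλ · cos φ₂ , cos φ₁ · sin φ₂ − sin φ₁ · cos φ₂ · cos Δλ )
  = atan2(0.65556, 0.14568) = 77.471° → normalised to [0°, 360°): 77.471°.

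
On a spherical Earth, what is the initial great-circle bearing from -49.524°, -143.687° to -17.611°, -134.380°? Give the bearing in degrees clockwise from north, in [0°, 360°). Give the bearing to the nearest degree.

17°

Δλ = -134.380 − -143.687 = 9.307°.
θ = atan2( sin Δλ · cos φ₂ , cos φ₁ · sin φ₂ − sin φ₁ · cos φ₂ · cos Δλ )
  = atan2(0.15414, 0.51909) = 16.539° → normalised to [0°, 360°): 16.539°.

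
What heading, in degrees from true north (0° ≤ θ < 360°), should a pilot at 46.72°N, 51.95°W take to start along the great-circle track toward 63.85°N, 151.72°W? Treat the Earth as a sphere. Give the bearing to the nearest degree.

327°

Δλ = -151.72 − -51.95 = -99.77°.
θ = atan2( sin Δλ · cos φ₂ , cos φ₁ · sin φ₂ − sin φ₁ · cos φ₂ · cos Δλ )
  = atan2(-0.43433, 0.66984) = -32.960° → normalised to [0°, 360°): 327.040°.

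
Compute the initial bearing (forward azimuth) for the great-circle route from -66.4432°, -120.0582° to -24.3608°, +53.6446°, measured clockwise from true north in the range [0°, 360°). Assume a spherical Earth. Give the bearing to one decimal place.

174.3°

Δλ = 53.6446 − -120.0582 = 173.7028°.
θ = atan2( sin Δλ · cos φ₂ , cos φ₁ · sin φ₂ − sin φ₁ · cos φ₂ · cos Δλ )
  = atan2(0.09992, -0.99486) = 174.265° → normalised to [0°, 360°): 174.265°.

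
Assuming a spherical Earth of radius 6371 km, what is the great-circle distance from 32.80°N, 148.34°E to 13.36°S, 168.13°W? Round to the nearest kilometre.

6906 km

Δλ = -168.13 − 148.34 = -316.47°; wrapped into (−180°, 180°]: 43.53°.
Δφ = -13.36 − 32.80 = -46.16°.
a = sin²(Δφ/2) + cos φ₁ · cos φ₂ · sin²(Δλ/2) = 0.266121.
c = 2·atan2(√a, √(1−a)) = 1.08404 rad → d = 6371·c ≈ 6906.44 km.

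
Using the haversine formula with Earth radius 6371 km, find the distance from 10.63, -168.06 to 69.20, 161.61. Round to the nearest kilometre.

Δλ = 161.61 − -168.06 = 329.67°; wrapped into (−180°, 180°]: -30.33°.
Δφ = 69.20 − 10.63 = 58.57°.
a = sin²(Δφ/2) + cos φ₁ · cos φ₂ · sin²(Δλ/2) = 0.263156.
c = 2·atan2(√a, √(1−a)) = 1.07732 rad → d = 6371·c ≈ 6863.63 km.

6864 km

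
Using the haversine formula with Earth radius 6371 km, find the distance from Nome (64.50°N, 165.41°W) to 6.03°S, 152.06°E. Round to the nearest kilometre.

8590 km

Δλ = 152.06 − -165.41 = 317.47°; wrapped into (−180°, 180°]: -42.53°.
Δφ = -6.03 − 64.50 = -70.53°.
a = sin²(Δφ/2) + cos φ₁ · cos φ₂ · sin²(Δλ/2) = 0.389659.
c = 2·atan2(√a, √(1−a)) = 1.34828 rad → d = 6371·c ≈ 8589.91 km.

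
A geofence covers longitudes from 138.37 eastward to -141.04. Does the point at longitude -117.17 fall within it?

No

Band width going east from +138.37° to -141.04°: ((-141.04 − 138.37) mod 360) = 80.59°.
Offset of -117.17° east of the west edge: ((-117.17 − 138.37) mod 360) = 104.46°.
104.46° > 80.59° ⇒ outside.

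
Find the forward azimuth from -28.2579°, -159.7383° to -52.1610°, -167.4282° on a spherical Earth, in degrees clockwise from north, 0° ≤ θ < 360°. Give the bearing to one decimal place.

Δλ = -167.4282 − -159.7383 = -7.6899°.
θ = atan2( sin Δλ · cos φ₂ , cos φ₁ · sin φ₂ − sin φ₁ · cos φ₂ · cos Δλ )
  = atan2(-0.08209, -0.40780) = -168.619° → normalised to [0°, 360°): 191.381°.

191.4°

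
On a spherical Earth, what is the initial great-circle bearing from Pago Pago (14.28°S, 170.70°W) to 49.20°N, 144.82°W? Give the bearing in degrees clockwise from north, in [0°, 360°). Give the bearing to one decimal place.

Δλ = -144.82 − -170.70 = 25.88°.
θ = atan2( sin Δλ · cos φ₂ , cos φ₁ · sin φ₂ − sin φ₁ · cos φ₂ · cos Δλ )
  = atan2(0.28521, 0.87861) = 17.984° → normalised to [0°, 360°): 17.984°.

18.0°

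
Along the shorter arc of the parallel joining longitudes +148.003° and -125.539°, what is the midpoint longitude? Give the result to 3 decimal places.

Signed shortest Δλ from +148.003° to -125.539° is +86.458°.
Midpoint longitude = +148.003° + (+86.458°)/2 = +148.003° + 43.229° = +191.232°.
Normalise into (−180°, 180°]: -168.768°.
(The naïve average (+148.003 + -125.539)/2 = 11.232° is on the wrong side of the globe.)

-168.768°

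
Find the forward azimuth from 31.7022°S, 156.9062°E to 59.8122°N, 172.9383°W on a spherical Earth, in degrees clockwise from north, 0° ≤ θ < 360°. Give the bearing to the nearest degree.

Δλ = -172.9383 − 156.9062 = -329.8445°; wrapped into (−180°, 180°]: 30.1555°.
θ = atan2( sin Δλ · cos φ₂ , cos φ₁ · sin φ₂ − sin φ₁ · cos φ₂ · cos Δλ )
  = atan2(0.25260, 0.96389) = 14.685° → normalised to [0°, 360°): 14.685°.

15°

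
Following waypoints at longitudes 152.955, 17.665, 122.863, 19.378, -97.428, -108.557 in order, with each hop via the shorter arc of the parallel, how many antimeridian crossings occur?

Leg 1: +152.955° → +17.665°, shortest Δλ = -135.29° (west) — does not cross 180°.
Leg 2: +17.665° → +122.863°, shortest Δλ = 105.198° (east) — does not cross 180°.
Leg 3: +122.863° → +19.378°, shortest Δλ = -103.485° (west) — does not cross 180°.
Leg 4: +19.378° → -97.428°, shortest Δλ = -116.806° (west) — does not cross 180°.
Leg 5: -97.428° → -108.557°, shortest Δλ = -11.129° (west) — does not cross 180°.
Total crossings: 0.

0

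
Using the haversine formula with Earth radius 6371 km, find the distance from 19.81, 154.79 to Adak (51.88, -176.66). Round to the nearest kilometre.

4340 km

Δλ = -176.66 − 154.79 = -331.45°; wrapped into (−180°, 180°]: 28.55°.
Δφ = 51.88 − 19.81 = 32.07°.
a = sin²(Δφ/2) + cos φ₁ · cos φ₂ · sin²(Δλ/2) = 0.111611.
c = 2·atan2(√a, √(1−a)) = 0.68126 rad → d = 6371·c ≈ 4340.33 km.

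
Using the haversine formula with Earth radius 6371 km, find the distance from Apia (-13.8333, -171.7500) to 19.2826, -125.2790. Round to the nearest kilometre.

Δλ = -125.2790 − -171.7500 = 46.4710°.
Δφ = 19.2826 − -13.8333 = 33.1159°.
a = sin²(Δφ/2) + cos φ₁ · cos φ₂ · sin²(Δλ/2) = 0.223863.
c = 2·atan2(√a, √(1−a)) = 0.98571 rad → d = 6371·c ≈ 6279.95 km.

6280 km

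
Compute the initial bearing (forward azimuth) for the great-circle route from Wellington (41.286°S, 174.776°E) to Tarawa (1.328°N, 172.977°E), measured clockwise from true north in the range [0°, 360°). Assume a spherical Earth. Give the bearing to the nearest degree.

357°

Δλ = 172.977 − 174.776 = -1.799°.
θ = atan2( sin Δλ · cos φ₂ , cos φ₁ · sin φ₂ − sin φ₁ · cos φ₂ · cos Δλ )
  = atan2(-0.03138, 0.67673) = -2.655° → normalised to [0°, 360°): 357.345°.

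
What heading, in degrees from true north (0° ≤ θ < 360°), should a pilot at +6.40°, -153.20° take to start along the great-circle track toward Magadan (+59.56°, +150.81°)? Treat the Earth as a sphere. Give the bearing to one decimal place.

333.0°

Δλ = 150.81 − -153.20 = 304.01°; wrapped into (−180°, 180°]: -55.99°.
θ = atan2( sin Δλ · cos φ₂ , cos φ₁ · sin φ₂ − sin φ₁ · cos φ₂ · cos Δλ )
  = atan2(-0.41997, 0.82520) = -26.973° → normalised to [0°, 360°): 333.027°.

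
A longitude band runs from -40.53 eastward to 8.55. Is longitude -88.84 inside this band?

Band width going east from -40.53° to +8.55°: ((8.55 − -40.53) mod 360) = 49.08°.
Offset of -88.84° east of the west edge: ((-88.84 − -40.53) mod 360) = 311.69°.
311.69° > 49.08° ⇒ outside.

No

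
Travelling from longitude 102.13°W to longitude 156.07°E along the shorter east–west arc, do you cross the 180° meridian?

Naïve |156.07 − -102.13| = 258.2° > 180°, so the shorter arc goes the other way round — across 180°.
Signed shortest Δλ = ((156.07 − -102.13 + 180) mod 360) − 180 = -101.8°.
Going west by 101.8° from -102.13° passes through 180° before reaching +156.07°.

Yes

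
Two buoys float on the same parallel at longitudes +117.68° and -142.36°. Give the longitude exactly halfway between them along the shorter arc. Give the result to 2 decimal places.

Signed shortest Δλ from +117.68° to -142.36° is +99.96°.
Midpoint longitude = +117.68° + (+99.96°)/2 = +117.68° + 49.98° = +167.66°.
(The naïve average (+117.68 + -142.36)/2 = -12.34° is on the wrong side of the globe.)

+167.66°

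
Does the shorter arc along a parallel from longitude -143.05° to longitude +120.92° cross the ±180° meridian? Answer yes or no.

Yes

Naïve |120.92 − -143.05| = 263.97° > 180°, so the shorter arc goes the other way round — across 180°.
Signed shortest Δλ = ((120.92 − -143.05 + 180) mod 360) − 180 = -96.03°.
Going west by 96.03° from -143.05° passes through 180° before reaching +120.92°.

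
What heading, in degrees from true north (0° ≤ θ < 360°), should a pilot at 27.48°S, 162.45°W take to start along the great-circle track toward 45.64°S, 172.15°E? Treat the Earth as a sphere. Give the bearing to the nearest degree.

Δλ = 172.15 − -162.45 = 334.60°; wrapped into (−180°, 180°]: -25.40°.
θ = atan2( sin Δλ · cos φ₂ , cos φ₁ · sin φ₂ − sin φ₁ · cos φ₂ · cos Δλ )
  = atan2(-0.29990, -0.34286) = -138.824° → normalised to [0°, 360°): 221.176°.

221°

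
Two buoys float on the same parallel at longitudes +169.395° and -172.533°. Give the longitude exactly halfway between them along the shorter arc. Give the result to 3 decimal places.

+178.431°

Signed shortest Δλ from +169.395° to -172.533° is +18.072°.
Midpoint longitude = +169.395° + (+18.072°)/2 = +169.395° + 9.036° = +178.431°.
(The naïve average (+169.395 + -172.533)/2 = -1.569° is on the wrong side of the globe.)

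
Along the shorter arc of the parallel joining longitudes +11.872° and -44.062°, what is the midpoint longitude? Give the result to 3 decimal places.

-16.095°

Signed shortest Δλ from +11.872° to -44.062° is -55.934°.
Midpoint longitude = +11.872° + (-55.934°)/2 = +11.872° − 27.967° = -16.095°.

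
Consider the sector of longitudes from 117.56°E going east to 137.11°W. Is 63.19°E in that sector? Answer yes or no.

Band width going east from +117.56° to -137.11°: ((-137.11 − 117.56) mod 360) = 105.33°.
Offset of +63.19° east of the west edge: ((63.19 − 117.56) mod 360) = 305.63°.
305.63° > 105.33° ⇒ outside.

No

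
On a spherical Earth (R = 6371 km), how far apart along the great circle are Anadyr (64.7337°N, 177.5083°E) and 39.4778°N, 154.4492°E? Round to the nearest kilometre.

Δλ = 154.4492 − 177.5083 = -23.0591°.
Δφ = 39.4778 − 64.7337 = -25.2559°.
a = sin²(Δφ/2) + cos φ₁ · cos φ₂ · sin²(Δλ/2) = 0.060956.
c = 2·atan2(√a, √(1−a)) = 0.49894 rad → d = 6371·c ≈ 3178.77 km.

3179 km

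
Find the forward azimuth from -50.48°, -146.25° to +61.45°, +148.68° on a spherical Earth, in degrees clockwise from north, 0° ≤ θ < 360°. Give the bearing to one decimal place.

328.8°

Δλ = 148.68 − -146.25 = 294.93°; wrapped into (−180°, 180°]: -65.07°.
θ = atan2( sin Δλ · cos φ₂ , cos φ₁ · sin φ₂ − sin φ₁ · cos φ₂ · cos Δλ )
  = atan2(-0.43339, 0.71437) = -31.244° → normalised to [0°, 360°): 328.756°.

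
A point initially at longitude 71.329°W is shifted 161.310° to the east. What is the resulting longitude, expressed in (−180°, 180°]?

Start at -71.329°; shift +161.310° → +89.981°.
+89.981° already lies in (−180°, 180°].

89.981°E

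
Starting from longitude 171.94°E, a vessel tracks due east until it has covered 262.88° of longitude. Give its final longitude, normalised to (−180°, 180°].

Start at +171.94°; shift +262.88° → +434.82°.
+434.82° lies outside (−180°, 180°]; subtract 360° → +74.82°.

74.82°E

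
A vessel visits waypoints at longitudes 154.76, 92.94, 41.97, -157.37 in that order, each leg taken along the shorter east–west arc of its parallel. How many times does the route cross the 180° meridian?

1

Leg 1: +154.76° → +92.94°, shortest Δλ = -61.82° (west) — does not cross 180°.
Leg 2: +92.94° → +41.97°, shortest Δλ = -50.97° (west) — does not cross 180°.
Leg 3: +41.97° → -157.37°, shortest Δλ = 160.66° (east) — crosses 180°.
Total crossings: 1.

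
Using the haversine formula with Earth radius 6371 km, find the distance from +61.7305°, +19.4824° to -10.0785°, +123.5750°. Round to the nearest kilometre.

11734 km

Δλ = 123.5750 − 19.4824 = 104.0926°.
Δφ = -10.0785 − 61.7305 = -71.8090°.
a = sin²(Δφ/2) + cos φ₁ · cos φ₂ · sin²(Δλ/2) = 0.633834.
c = 2·atan2(√a, √(1−a)) = 1.84177 rad → d = 6371·c ≈ 11733.90 km.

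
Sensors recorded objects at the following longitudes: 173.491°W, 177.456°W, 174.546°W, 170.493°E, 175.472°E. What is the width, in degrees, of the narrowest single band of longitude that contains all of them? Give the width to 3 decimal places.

Sort the longitudes: -177.456°, -174.546°, -173.491°, +170.493°, +175.472°.
Eastward gaps between consecutive values (wrapping around): 2.910°, 1.055°, 343.984°, 4.979°, 7.072°.
Largest gap = 343.984° ⇒ minimal covering band is its complement: 360° − 343.984° = 16.016°.
Band runs from +170.493° eastward to -173.491°, crossing the antimeridian.

16.016°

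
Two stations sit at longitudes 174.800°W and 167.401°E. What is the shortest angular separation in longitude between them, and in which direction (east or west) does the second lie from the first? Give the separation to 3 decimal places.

17.799° west

Raw difference: 167.401 − -174.800 = 342.201°.
Normalise into (−180°, 180°]: 342.201° − 360° = -17.799°.
Negative ⇒ the second point lies to the west; separation 17.799°.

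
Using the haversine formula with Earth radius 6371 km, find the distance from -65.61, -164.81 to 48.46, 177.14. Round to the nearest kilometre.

Δλ = 177.14 − -164.81 = 341.95°; wrapped into (−180°, 180°]: -18.05°.
Δφ = 48.46 − -65.61 = 114.07°.
a = sin²(Δφ/2) + cos φ₁ · cos φ₂ · sin²(Δλ/2) = 0.710665.
c = 2·atan2(√a, √(1−a)) = 2.00571 rad → d = 6371·c ≈ 12778.36 km.

12778 km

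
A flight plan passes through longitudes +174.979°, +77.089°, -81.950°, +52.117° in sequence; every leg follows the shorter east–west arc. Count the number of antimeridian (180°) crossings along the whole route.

Leg 1: +174.979° → +77.089°, shortest Δλ = -97.89° (west) — does not cross 180°.
Leg 2: +77.089° → -81.950°, shortest Δλ = -159.039° (west) — does not cross 180°.
Leg 3: -81.950° → +52.117°, shortest Δλ = 134.067° (east) — does not cross 180°.
Total crossings: 0.

0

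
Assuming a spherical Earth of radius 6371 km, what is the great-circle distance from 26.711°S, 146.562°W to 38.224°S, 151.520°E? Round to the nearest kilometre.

Δλ = 151.520 − -146.562 = 298.082°; wrapped into (−180°, 180°]: -61.918°.
Δφ = -38.224 − -26.711 = -11.513°.
a = sin²(Δφ/2) + cos φ₁ · cos φ₂ · sin²(Δλ/2) = 0.195770.
c = 2·atan2(√a, √(1−a)) = 0.91668 rad → d = 6371·c ≈ 5840.15 km.

5840 km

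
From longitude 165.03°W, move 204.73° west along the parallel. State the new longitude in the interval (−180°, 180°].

Start at -165.03°; shift −204.73° → -369.76°.
-369.76° lies outside (−180°, 180°]; add 360° → -9.76°.

9.76°W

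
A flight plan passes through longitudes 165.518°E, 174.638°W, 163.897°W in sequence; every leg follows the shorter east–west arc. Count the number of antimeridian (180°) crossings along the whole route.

1

Leg 1: +165.518° → -174.638°, shortest Δλ = 19.844° (east) — crosses 180°.
Leg 2: -174.638° → -163.897°, shortest Δλ = 10.741° (east) — does not cross 180°.
Total crossings: 1.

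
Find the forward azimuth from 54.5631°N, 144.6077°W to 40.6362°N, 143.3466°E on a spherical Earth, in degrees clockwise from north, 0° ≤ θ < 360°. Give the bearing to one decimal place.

Δλ = 143.3466 − -144.6077 = 287.9543°; wrapped into (−180°, 180°]: -72.0457°.
θ = atan2( sin Δλ · cos φ₂ , cos φ₁ · sin φ₂ − sin φ₁ · cos φ₂ · cos Δλ )
  = atan2(-0.72191, 0.18701) = -75.477° → normalised to [0°, 360°): 284.523°.

284.5°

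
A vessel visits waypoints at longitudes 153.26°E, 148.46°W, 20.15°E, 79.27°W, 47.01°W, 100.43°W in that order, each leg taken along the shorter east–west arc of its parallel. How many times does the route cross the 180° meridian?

1

Leg 1: +153.26° → -148.46°, shortest Δλ = 58.28° (east) — crosses 180°.
Leg 2: -148.46° → +20.15°, shortest Δλ = 168.61° (east) — does not cross 180°.
Leg 3: +20.15° → -79.27°, shortest Δλ = -99.42° (west) — does not cross 180°.
Leg 4: -79.27° → -47.01°, shortest Δλ = 32.26° (east) — does not cross 180°.
Leg 5: -47.01° → -100.43°, shortest Δλ = -53.42° (west) — does not cross 180°.
Total crossings: 1.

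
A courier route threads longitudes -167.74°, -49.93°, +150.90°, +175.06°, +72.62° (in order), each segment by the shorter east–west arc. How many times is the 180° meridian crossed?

1

Leg 1: -167.74° → -49.93°, shortest Δλ = 117.81° (east) — does not cross 180°.
Leg 2: -49.93° → +150.90°, shortest Δλ = -159.17° (west) — crosses 180°.
Leg 3: +150.90° → +175.06°, shortest Δλ = 24.16° (east) — does not cross 180°.
Leg 4: +175.06° → +72.62°, shortest Δλ = -102.44° (west) — does not cross 180°.
Total crossings: 1.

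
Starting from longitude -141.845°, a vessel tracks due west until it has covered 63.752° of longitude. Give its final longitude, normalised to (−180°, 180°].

Start at -141.845°; shift −63.752° → -205.597°.
-205.597° lies outside (−180°, 180°]; add 360° → +154.403°.

+154.403°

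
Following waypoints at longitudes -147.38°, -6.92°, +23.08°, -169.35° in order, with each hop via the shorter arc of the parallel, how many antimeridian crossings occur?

1

Leg 1: -147.38° → -6.92°, shortest Δλ = 140.46° (east) — does not cross 180°.
Leg 2: -6.92° → +23.08°, shortest Δλ = 30.0° (east) — does not cross 180°.
Leg 3: +23.08° → -169.35°, shortest Δλ = 167.57° (east) — crosses 180°.
Total crossings: 1.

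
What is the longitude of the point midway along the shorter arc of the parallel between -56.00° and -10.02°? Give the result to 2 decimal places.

Signed shortest Δλ from -56.00° to -10.02° is +45.98°.
Midpoint longitude = -56.00° + (+45.98°)/2 = -56.00° + 22.99° = -33.01°.

-33.01°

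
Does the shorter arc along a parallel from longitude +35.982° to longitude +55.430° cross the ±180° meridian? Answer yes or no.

No

Signed shortest Δλ = ((55.430 − 35.982 + 180) mod 360) − 180 = 19.448°.
Going east by 19.448° from +35.982° reaches +55.430° without touching 180°.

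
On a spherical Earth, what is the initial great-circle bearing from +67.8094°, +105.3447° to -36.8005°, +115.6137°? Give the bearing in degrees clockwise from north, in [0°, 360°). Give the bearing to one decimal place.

171.5°

Δλ = 115.6137 − 105.3447 = 10.2690°.
θ = atan2( sin Δλ · cos φ₂ , cos φ₁ · sin φ₂ − sin φ₁ · cos φ₂ · cos Δλ )
  = atan2(0.14275, -0.95579) = 171.506° → normalised to [0°, 360°): 171.506°.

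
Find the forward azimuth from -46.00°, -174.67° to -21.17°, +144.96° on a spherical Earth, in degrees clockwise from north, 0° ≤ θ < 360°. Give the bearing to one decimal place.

Δλ = 144.96 − -174.67 = 319.63°; wrapped into (−180°, 180°]: -40.37°.
θ = atan2( sin Δλ · cos φ₂ , cos φ₁ · sin φ₂ − sin φ₁ · cos φ₂ · cos Δλ )
  = atan2(-0.60401, 0.26020) = -66.694° → normalised to [0°, 360°): 293.306°.

293.3°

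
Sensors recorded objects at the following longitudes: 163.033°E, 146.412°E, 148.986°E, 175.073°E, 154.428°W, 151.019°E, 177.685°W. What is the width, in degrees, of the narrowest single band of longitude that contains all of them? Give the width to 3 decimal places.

Sort the longitudes: -177.685°, -154.428°, +146.412°, +148.986°, +151.019°, +163.033°, +175.073°.
Eastward gaps between consecutive values (wrapping around): 23.257°, 300.840°, 2.574°, 2.033°, 12.014°, 12.040°, 7.242°.
Largest gap = 300.840° ⇒ minimal covering band is its complement: 360° − 300.840° = 59.160°.
Band runs from +146.412° eastward to -154.428°, crossing the antimeridian.

59.160°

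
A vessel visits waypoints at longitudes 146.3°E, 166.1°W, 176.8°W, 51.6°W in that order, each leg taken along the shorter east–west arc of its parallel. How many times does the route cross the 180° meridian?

1

Leg 1: +146.3° → -166.1°, shortest Δλ = 47.6° (east) — crosses 180°.
Leg 2: -166.1° → -176.8°, shortest Δλ = -10.7° (west) — does not cross 180°.
Leg 3: -176.8° → -51.6°, shortest Δλ = 125.2° (east) — does not cross 180°.
Total crossings: 1.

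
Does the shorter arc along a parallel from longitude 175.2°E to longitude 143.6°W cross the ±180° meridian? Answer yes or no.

Yes

Naïve |-143.6 − 175.2| = 318.8° > 180°, so the shorter arc goes the other way round — across 180°.
Signed shortest Δλ = ((-143.6 − 175.2 + 180) mod 360) − 180 = 41.2°.
Going east by 41.2° from +175.2° passes through 180° before reaching -143.6°.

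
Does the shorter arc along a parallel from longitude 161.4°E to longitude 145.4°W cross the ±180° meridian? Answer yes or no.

Naïve |-145.4 − 161.4| = 306.8° > 180°, so the shorter arc goes the other way round — across 180°.
Signed shortest Δλ = ((-145.4 − 161.4 + 180) mod 360) − 180 = 53.2°.
Going east by 53.2° from +161.4° passes through 180° before reaching -145.4°.

Yes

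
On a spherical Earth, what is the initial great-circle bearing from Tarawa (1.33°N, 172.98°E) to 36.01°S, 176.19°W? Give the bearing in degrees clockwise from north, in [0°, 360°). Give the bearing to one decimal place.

165.9°

Δλ = -176.19 − 172.98 = -349.17°; wrapped into (−180°, 180°]: 10.83°.
θ = atan2( sin Δλ · cos φ₂ , cos φ₁ · sin φ₂ − sin φ₁ · cos φ₂ · cos Δλ )
  = atan2(0.15199, -0.60621) = 165.925° → normalised to [0°, 360°): 165.925°.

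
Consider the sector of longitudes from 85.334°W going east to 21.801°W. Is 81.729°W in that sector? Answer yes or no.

Yes

Band width going east from -85.334° to -21.801°: ((-21.801 − -85.334) mod 360) = 63.533°.
Offset of -81.729° east of the west edge: ((-81.729 − -85.334) mod 360) = 3.605°.
3.605° ≤ 63.533° ⇒ inside.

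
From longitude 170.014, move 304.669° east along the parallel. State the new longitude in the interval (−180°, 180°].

Start at +170.014°; shift +304.669° → +474.683°.
+474.683° lies outside (−180°, 180°]; subtract 360° → +114.683°.

+114.683°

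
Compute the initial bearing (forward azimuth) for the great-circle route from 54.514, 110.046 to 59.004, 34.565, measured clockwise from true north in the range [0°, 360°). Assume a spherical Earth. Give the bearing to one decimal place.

Δλ = 34.565 − 110.046 = -75.481°.
θ = atan2( sin Δλ · cos φ₂ , cos φ₁ · sin φ₂ − sin φ₁ · cos φ₂ · cos Δλ )
  = atan2(-0.49853, 0.39248) = -51.787° → normalised to [0°, 360°): 308.213°.

308.2°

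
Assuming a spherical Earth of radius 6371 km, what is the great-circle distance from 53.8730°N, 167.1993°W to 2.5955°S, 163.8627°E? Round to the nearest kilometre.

6826 km

Δλ = 163.8627 − -167.1993 = 331.0620°; wrapped into (−180°, 180°]: -28.9380°.
Δφ = -2.5955 − 53.8730 = -56.4685°.
a = sin²(Δφ/2) + cos φ₁ · cos φ₂ · sin²(Δλ/2) = 0.260571.
c = 2·atan2(√a, √(1−a)) = 1.07144 rad → d = 6371·c ≈ 6826.16 km.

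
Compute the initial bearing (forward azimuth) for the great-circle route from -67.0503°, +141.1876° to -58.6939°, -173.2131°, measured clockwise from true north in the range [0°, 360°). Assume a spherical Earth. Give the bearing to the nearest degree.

90°

Δλ = -173.2131 − 141.1876 = -314.4007°; wrapped into (−180°, 180°]: 45.5993°.
θ = atan2( sin Δλ · cos φ₂ , cos φ₁ · sin φ₂ − sin φ₁ · cos φ₂ · cos Δλ )
  = atan2(0.37124, 0.00163) = 89.749° → normalised to [0°, 360°): 89.749°.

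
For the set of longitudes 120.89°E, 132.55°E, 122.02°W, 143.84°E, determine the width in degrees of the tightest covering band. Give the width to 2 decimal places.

Sort the longitudes: -122.02°, +120.89°, +132.55°, +143.84°.
Eastward gaps between consecutive values (wrapping around): 242.91°, 11.66°, 11.29°, 94.14°.
Largest gap = 242.91° ⇒ minimal covering band is its complement: 360° − 242.91° = 117.09°.
Band runs from +120.89° eastward to -122.02°, crossing the antimeridian.

117.09°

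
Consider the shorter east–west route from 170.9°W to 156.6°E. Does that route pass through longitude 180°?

Naïve |156.6 − -170.9| = 327.5° > 180°, so the shorter arc goes the other way round — across 180°.
Signed shortest Δλ = ((156.6 − -170.9 + 180) mod 360) − 180 = -32.5°.
Going west by 32.5° from -170.9° passes through 180° before reaching +156.6°.

Yes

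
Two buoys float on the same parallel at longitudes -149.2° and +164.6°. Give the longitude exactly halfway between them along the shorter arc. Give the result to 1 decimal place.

-172.3°

Signed shortest Δλ from -149.2° to +164.6° is -46.2°.
Midpoint longitude = -149.2° + (-46.2°)/2 = -149.2° − 23.1° = -172.3°.
(The naïve average (-149.2 + +164.6)/2 = 7.7° is on the wrong side of the globe.)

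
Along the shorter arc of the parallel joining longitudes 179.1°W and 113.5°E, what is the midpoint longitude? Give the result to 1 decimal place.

147.2°E

Signed shortest Δλ from -179.1° to +113.5° is -67.4°.
Midpoint longitude = -179.1° + (-67.4°)/2 = -179.1° − 33.7° = -212.8°.
Normalise into (−180°, 180°]: +147.2°.
(The naïve average (-179.1 + +113.5)/2 = -32.8° is on the wrong side of the globe.)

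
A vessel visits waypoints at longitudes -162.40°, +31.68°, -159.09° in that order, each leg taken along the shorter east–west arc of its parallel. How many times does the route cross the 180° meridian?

2

Leg 1: -162.40° → +31.68°, shortest Δλ = -165.92° (west) — crosses 180°.
Leg 2: +31.68° → -159.09°, shortest Δλ = 169.23° (east) — crosses 180°.
Total crossings: 2.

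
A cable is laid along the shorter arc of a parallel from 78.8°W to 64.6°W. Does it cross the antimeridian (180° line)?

Signed shortest Δλ = ((-64.6 − -78.8 + 180) mod 360) − 180 = 14.2°.
Going east by 14.2° from -78.8° reaches -64.6° without touching 180°.

No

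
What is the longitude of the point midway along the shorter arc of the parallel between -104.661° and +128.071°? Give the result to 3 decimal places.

-168.295°

Signed shortest Δλ from -104.661° to +128.071° is -127.268°.
Midpoint longitude = -104.661° + (-127.268°)/2 = -104.661° − 63.634° = -168.295°.
(The naïve average (-104.661 + +128.071)/2 = 11.705° is on the wrong side of the globe.)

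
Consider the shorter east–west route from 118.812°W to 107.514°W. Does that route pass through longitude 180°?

No

Signed shortest Δλ = ((-107.514 − -118.812 + 180) mod 360) − 180 = 11.298°.
Going east by 11.298° from -118.812° reaches -107.514° without touching 180°.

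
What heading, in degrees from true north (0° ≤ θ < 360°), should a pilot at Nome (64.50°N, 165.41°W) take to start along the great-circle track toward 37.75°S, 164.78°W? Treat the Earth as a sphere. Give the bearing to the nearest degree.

179°

Δλ = -164.78 − -165.41 = 0.63°.
θ = atan2( sin Δλ · cos φ₂ , cos φ₁ · sin φ₂ − sin φ₁ · cos φ₂ · cos Δλ )
  = atan2(0.00869, -0.97719) = 179.490° → normalised to [0°, 360°): 179.490°.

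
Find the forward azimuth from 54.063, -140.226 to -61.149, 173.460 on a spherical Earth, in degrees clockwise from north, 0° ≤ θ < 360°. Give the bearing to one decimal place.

Δλ = 173.460 − -140.226 = 313.686°; wrapped into (−180°, 180°]: -46.314°.
θ = atan2( sin Δλ · cos φ₂ , cos φ₁ · sin φ₂ − sin φ₁ · cos φ₂ · cos Δλ )
  = atan2(-0.34894, -0.78390) = -156.005° → normalised to [0°, 360°): 203.995°.

204.0°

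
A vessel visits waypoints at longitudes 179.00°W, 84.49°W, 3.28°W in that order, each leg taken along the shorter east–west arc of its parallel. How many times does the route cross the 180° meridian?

Leg 1: -179.00° → -84.49°, shortest Δλ = 94.51° (east) — does not cross 180°.
Leg 2: -84.49° → -3.28°, shortest Δλ = 81.21° (east) — does not cross 180°.
Total crossings: 0.

0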